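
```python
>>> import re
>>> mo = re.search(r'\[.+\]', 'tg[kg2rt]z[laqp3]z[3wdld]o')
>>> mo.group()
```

'[kg2rt]z[laqp3]z[3wdld]'

`re.search` tries every starting position until one works.
The match spans [2:25] → '[kg2rt]z[laqp3]z[3wdld]'.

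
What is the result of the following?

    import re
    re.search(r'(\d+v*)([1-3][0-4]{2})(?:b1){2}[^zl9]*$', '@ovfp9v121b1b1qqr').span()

(5, 17)

The pattern matches one or more of a digit, then zero or more of the literal 'v' (captured); then a character in [1-3], then exactly 2 of a character in [0-4] (captured); then the literal 'b1' repeated 2 times, then zero or more of any character except [zl9]; then anchored at the end.
Unlike `match`, `search` isn't anchored — it looks for the pattern anywhere in the string.
The match spans [5:17] → '9v121b1b1qqr'.
Captured: group 1 = '9v', group 2 = '121'.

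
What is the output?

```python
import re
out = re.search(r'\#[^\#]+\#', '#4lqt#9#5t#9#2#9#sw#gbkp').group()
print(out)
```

#4lqt#

`re.search` scans for the first position where the pattern succeeds.
The match spans [0:6] → '#4lqt#'.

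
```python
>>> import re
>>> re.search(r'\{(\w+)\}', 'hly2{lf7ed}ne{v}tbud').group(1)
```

'lf7ed'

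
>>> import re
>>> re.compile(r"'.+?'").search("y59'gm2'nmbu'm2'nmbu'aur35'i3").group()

Lazy quantifiers expand one character at a time until the remainder of the pattern can match.
The match spans [3:8] → "'gm2'".

"'gm2'"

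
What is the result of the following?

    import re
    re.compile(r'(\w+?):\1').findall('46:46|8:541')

`\1` has to match the exact text group 1 already captured.
Because there's exactly one group, `findall` drops the full match and keeps group 1 from the one hit.

['46']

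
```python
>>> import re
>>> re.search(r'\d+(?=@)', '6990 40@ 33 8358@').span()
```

(5, 7)

The lookaround is zero-width — it requires the adjacent text to match without consuming it, so the asserted text isn't part of the match.
`search` walks the string left to right and returns the first match it finds.
The match spans [5:7] → '40'.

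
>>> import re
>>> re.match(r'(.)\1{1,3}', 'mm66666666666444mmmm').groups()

A backreference is literal: `\1` must see the identical characters the first group matched.
`re.match` won't scan ahead — the pattern has to work from the very first character.
The match spans [0:2] → 'mm'.
Captured: group 1 = 'm'.

('m',)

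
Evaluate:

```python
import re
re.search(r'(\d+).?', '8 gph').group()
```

'8 '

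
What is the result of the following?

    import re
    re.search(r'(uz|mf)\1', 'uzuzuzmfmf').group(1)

'uz'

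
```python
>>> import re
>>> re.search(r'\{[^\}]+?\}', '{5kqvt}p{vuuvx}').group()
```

'{5kqvt}'

`re.search` scans for the first position where the pattern succeeds.
The match spans [0:7] → '{5kqvt}'.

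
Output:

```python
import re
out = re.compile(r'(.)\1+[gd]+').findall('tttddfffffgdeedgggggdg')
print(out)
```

['t', 'f', 'e']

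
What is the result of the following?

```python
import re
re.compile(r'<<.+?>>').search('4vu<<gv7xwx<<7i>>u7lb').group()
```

Unlike `match`, `search` isn't anchored — it looks for the pattern anywhere in the string.
The match spans [3:17] → '<<gv7xwx<<7i>>'.

'<<gv7xwx<<7i>>'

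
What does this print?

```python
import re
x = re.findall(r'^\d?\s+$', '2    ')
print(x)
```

This matches anchored at the start of the string; then optionally a digit; then one or more of whitespace; then anchored at the end.
Scanning left to right: at [0:5] → '2    '.
No capturing groups, so `findall` returns the 1 full match string.

['2    ']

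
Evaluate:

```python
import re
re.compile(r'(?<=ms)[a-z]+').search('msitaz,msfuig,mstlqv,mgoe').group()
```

The positive lookaround only admits positions where the adjacent text matches; those characters stay outside the span.
`re.search` scans for the first position where the pattern succeeds.
The match spans [2:6] → 'itaz'.

'itaz'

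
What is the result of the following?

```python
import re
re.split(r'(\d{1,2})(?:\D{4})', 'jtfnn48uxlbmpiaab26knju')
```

['jtfnn', '48', 'mpiaab', '26', '']

Pattern: 1 to 2 of a digit (captured); then exactly 4 of a non-digit (non-capturing group).
Because the pattern has a capturing group, `split` also inserts each captured text between the pieces.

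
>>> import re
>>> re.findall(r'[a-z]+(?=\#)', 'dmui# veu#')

['dmui', 'veu']

Lookahead/lookbehind check context without consuming it, so the matched span excludes the asserted characters.
Matches: at [0:4] → 'dmui'; at [6:9] → 'veu'.
No capturing groups, so `findall` returns the 2 full match strings.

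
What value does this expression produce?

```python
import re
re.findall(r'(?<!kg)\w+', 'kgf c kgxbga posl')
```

['kgf', 'c', 'kgxbga', 'posl']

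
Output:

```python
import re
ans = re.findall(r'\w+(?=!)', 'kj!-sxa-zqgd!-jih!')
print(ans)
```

['kj', 'zqgd', 'jih']

Lookahead/lookbehind check context without consuming it, so the matched span excludes the asserted characters.
Since nothing is captured, `findall` lists the 3 matched substrings directly.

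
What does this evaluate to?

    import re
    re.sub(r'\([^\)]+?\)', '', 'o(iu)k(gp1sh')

'ok(gp1sh'

`sub` substitutes '' at each match site.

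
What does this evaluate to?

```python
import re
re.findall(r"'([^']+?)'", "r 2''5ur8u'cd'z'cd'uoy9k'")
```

With a single group, `findall` returns only what that group captured — 3 items.

['5ur8u', 'z', 'uoy9k']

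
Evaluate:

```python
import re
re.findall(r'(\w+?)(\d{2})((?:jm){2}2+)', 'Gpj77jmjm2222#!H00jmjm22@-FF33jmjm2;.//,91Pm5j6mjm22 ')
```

The pattern matches one or more of a word character (lazy) (captured); then exactly 2 of a digit (captured); then the literal 'jm' repeated 2 times, then one or more of a literal '2' (captured).
With 3 capturing groups, `findall` returns a 3-tuple per match.

[('Gpj', '77', 'jmjm2222'), ('H', '00', 'jmjm22'), ('FF', '33', 'jmjm2')]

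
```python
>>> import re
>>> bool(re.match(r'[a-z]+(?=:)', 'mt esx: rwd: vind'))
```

The lookaround is zero-width — it requires the adjacent text to match without consuming it, so the asserted text isn't part of the match.
With `match`, the pattern is implicitly anchored at the beginning.
Here the string doesn't start with a match, so the call returns None, and `bool(None)` is False.

False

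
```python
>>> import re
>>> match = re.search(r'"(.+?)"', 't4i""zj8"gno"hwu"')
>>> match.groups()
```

('"zj8',)

The match spans [3:9] → '""zj8"'.
Captured: group 1 = '"zj8'.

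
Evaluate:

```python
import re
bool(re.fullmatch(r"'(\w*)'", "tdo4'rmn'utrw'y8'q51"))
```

False

For `fullmatch`, every character of the input must be accounted for by the pattern.
Here the string isn't matched end-to-end, so the call returns None, and `bool(None)` is False.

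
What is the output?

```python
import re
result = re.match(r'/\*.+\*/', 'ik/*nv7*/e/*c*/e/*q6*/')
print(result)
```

`re.match` won't scan ahead — the pattern has to work from the very first character.
Here the string doesn't start with a match, so the call returns None.

None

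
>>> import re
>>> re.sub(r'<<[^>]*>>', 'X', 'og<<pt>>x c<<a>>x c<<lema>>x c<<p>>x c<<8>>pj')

'ogXx cXx cXx cXx cXpj'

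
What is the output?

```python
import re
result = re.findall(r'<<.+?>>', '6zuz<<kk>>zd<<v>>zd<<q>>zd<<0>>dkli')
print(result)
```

['<<kk>>', '<<v>>', '<<q>>', '<<0>>']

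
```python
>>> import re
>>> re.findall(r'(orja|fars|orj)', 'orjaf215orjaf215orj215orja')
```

['orja', 'orja', 'orj', 'orja']

`|` is ordered: at each position the engine commits to the first alternative that works.
Walking the string: at [0:4] match 'orja', group 1 = 'orja'; at [8:12] match 'orja', group 1 = 'orja'; at [16:19] match 'orj', group 1 = 'orj'; at [22:26] match 'orja', group 1 = 'orja'.
With a single group, `findall` returns only what that group captured — 4 items.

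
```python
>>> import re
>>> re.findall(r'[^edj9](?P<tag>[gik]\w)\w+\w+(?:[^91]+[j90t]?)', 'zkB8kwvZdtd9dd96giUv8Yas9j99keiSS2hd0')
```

Pattern: any character except [edj9]; then one of [gik], then a word character (captured as 'tag'); then one or more of a word character; then one or more of a word character; then one or more of any character except [91], then optionally one of [j90t] (non-capturing group).
Scanning left to right: at [0:37] match 'zkB8kwvZdtd9dd96giUv8Yas9j99keiSS2hd0', group 1 = 'kB'.
Because there's exactly one group, `findall` drops the full match and keeps group 1 from the one hit.

['kB']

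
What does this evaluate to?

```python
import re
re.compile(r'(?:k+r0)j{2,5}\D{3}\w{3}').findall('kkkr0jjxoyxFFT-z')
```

Pattern: one or more of the literal 'k', then the literal 'r0' (non-capturing group); then 2 to 5 of the literal 'j', then exactly 3 of a non-digit, then exactly 3 of a word character.
Since nothing is captured, `findall` lists the 1 matched substring directly.

['kkkr0jjxoyxFF']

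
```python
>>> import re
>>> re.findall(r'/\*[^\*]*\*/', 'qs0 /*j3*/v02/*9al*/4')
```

With no groups in the pattern, `findall` gives back each whole match — 2 here.

['/*j3*/', '/*9al*/']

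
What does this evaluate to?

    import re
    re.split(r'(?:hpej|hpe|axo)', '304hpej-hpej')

['304', '-', '']

The regex engine tests alternatives in the order written; an earlier branch that matches wins even if a later one would match more.
Matches to split on: at [3:7] → 'hpej'; at [8:12] → 'hpej'.
Each match becomes a cut point; 3 segments remain.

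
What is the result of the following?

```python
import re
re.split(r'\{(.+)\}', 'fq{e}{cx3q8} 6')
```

Because the pattern has a capturing group, `split` also inserts each captured text between the pieces.

['fq', 'e}{cx3q8', ' 6']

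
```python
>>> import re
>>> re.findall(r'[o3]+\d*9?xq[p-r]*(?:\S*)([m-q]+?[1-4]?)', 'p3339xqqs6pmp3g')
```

This matches one or more of one of [o3], then zero or more of a digit, then optionally a literal '9'; then the literal 'xq', then zero or more of a character in [p-r]; then zero or more of a non-whitespace character (non-capturing group); then one or more of a character in [m-q] (lazy), then optionally a character in [1-4] (captured).
Matches: at [1:14] match '3339xqqs6pmp3', group 1 = 'p3'.
One capturing group, so `findall` returns just the captured substring from the one match — 1 in all.

['p3']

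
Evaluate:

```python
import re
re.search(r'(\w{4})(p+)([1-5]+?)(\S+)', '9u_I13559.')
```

Pattern: exactly 4 of a word character (captured); then one or more of a literal 'p' (captured); then one or more of a character in [1-5] (lazy) (captured); then one or more of a non-whitespace character (captured).
Here the pattern never matches, so the call returns None.

None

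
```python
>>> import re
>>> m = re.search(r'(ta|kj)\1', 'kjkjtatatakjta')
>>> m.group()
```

'kjkj'

After group 1 captures some text, `\1` only succeeds where that same text appears again.
Unlike `match`, `search` isn't anchored — it looks for the pattern anywhere in the string.
The match spans [0:4] → 'kjkj'.
Captured: group 1 = 'kj'.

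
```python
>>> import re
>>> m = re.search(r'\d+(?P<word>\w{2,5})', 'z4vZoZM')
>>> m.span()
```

The match spans [1:7] → '4vZoZM'.

(1, 7)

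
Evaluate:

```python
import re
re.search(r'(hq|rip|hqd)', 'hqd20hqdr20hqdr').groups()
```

('hq',)

Alternation tries branches left to right and keeps the first one that lets the overall match succeed at that position.
Unlike `match`, `search` isn't anchored — it looks for the pattern anywhere in the string.
The match spans [0:2] → 'hq'.
Captured: group 1 = 'hq'.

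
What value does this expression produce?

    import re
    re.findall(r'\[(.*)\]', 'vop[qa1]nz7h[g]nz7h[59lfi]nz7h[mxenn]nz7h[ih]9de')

`findall` collects group 1 from the one match (1 total).

['qa1]nz7h[g]nz7h[59lfi]nz7h[mxenn]nz7h[ih']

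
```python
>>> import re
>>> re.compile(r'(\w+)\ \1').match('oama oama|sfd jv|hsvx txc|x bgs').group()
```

After group 1 captures some text, `\1` only succeeds where that same text appears again.
`match` is anchored at position 0; if the pattern doesn't fit there, it returns None.
The match spans [0:9] → 'oama oama'.
Captured: group 1 = 'oama'.

'oama oama'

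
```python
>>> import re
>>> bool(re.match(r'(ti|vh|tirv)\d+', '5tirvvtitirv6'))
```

`re.match` won't scan ahead — the pattern has to work from the very first character.
Here position 0 doesn't satisfy it, so the call returns None, and `bool(None)` is False.

False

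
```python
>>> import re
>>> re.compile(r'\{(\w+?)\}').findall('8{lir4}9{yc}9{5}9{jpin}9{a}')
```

`findall` collects group 1 from each match (5 total).

['lir4', 'yc', '5', 'jpin', 'a']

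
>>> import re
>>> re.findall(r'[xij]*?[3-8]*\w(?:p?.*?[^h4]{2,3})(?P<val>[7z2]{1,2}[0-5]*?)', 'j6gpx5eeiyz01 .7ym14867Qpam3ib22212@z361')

Pattern: zero or more of one of [xij] (lazy), then zero or more of a character in [3-8], then a word character; then optionally a literal 'p', then zero or more of any character (lazy), then 2 to 3 of any character except [h4] (non-capturing group); then 1 to 2 of one of [7z2], then zero or more of a character in [0-5] (lazy) (captured as 'val').
With a single group, `findall` returns only what that group captured — 5 items.

['z', '7', '7', '22', 'z']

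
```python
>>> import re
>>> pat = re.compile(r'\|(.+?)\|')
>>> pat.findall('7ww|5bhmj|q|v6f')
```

['5bhmj']

Lazy quantifiers expand one character at a time until the remainder of the pattern can match.
`findall` collects group 1 from the one match (1 total).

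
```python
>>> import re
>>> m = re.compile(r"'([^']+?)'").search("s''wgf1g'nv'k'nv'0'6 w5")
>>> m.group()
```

`re.search` scans for the first position where the pattern succeeds.
The match spans [2:9] → "'wgf1g'".
Captured: group 1 = 'wgf1g'.

"'wgf1g'"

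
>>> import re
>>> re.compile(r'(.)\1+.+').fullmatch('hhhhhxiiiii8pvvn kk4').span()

(0, 20)

For `fullmatch`, every character of the input must be accounted for by the pattern.
The match spans [0:20] → 'hhhhhxiiiii8pvvn kk4'.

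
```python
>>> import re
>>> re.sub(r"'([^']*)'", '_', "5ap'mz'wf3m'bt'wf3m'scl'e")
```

'5ap_wf3m_wf3m_e'

Each match is replaced by '_'.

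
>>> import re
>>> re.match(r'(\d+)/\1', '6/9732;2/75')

None

`re.match` only tries the pattern at the start of the string.
Here the string doesn't start with a match, so the call returns None.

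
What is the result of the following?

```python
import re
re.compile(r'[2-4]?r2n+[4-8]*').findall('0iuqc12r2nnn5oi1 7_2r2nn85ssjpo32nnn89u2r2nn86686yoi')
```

This matches optionally a character in [2-4], then the literal 'r2', then one or more of the literal 'n'; then zero or more of a character in [4-8].
No capturing groups, so `findall` returns the 3 full match strings.

['2r2nnn5', '2r2nn85', '2r2nn86686']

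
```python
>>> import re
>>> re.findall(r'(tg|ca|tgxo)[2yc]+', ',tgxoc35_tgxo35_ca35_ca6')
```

With a single group, `findall` returns only what that group captured — 1 item.

['tgxo']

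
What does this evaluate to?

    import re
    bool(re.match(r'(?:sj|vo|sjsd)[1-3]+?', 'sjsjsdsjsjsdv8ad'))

False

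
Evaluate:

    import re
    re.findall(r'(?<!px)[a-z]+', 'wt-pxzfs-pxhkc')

The negative lookahead/lookbehind blocks any match where the forbidden context is present.
With no groups in the pattern, `findall` gives back each whole match — 3 here.

['wt', 'pxzfs', 'pxhkc']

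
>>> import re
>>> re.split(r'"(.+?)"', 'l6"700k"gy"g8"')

Matches to split on: at [2:8] → '"700k"'; at [10:14] → '"g8"'.
`re.split` interleaves the captured-group text with the surrounding fragments.

['l6', '700k', 'gy', 'g8', '']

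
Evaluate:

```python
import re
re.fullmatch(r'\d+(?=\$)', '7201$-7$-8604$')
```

None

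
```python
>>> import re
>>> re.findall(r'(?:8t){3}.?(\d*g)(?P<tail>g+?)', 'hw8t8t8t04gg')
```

[('4g', 'g')]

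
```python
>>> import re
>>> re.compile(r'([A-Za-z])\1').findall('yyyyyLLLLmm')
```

['y', 'y', 'L', 'L', 'm']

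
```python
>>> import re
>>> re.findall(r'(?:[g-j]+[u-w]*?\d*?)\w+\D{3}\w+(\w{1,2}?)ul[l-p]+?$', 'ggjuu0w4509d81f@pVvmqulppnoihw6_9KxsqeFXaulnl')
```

Pattern: one or more of a character in [g-j], then zero or more of a character in [u-w] (lazy), then zero or more of a digit (lazy) (non-capturing group); then one or more of a word character, then exactly 3 of a non-digit, then one or more of a word character; then 1 to 2 of a word character (lazy) (captured); then the literal 'ul', then one or more of a character in [l-p] (lazy); then anchored at the end.
Matches: at [0:45] match 'ggjuu0w4509d81f@pVvmqulppnoihw6_9KxsqeFXaulnl', group 1 = 'a'.
One capturing group, so `findall` returns just the captured substring from the one match — 1 in all.

['a']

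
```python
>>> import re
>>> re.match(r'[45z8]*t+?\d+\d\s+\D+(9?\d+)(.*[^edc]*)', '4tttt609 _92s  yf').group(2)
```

's  yf'

The match spans [0:17] → '4tttt609 _92s  yf'.
Captured: group 1 = '92', group 2 = 's  yf'.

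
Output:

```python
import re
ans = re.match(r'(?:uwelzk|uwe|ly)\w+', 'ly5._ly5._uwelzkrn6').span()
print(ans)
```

With `match`, the pattern is implicitly anchored at the beginning.
The match spans [0:3] → 'ly5'.

(0, 3)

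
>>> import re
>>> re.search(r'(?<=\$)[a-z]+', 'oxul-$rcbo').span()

(6, 10)

The lookaround is zero-width — it requires the adjacent text to match without consuming it, so the asserted text isn't part of the match.
The match spans [6:10] → 'rcbo'.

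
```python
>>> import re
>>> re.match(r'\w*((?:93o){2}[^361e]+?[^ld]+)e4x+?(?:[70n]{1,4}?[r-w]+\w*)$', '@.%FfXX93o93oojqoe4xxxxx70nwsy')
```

None

With `match`, the pattern is implicitly anchored at the beginning.
Here the pattern fails at index 0, so the call returns None.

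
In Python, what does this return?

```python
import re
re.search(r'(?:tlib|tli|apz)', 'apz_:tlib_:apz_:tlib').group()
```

`re.search` tries every starting position until one works.
The match spans [0:3] → 'apz'.

'apz'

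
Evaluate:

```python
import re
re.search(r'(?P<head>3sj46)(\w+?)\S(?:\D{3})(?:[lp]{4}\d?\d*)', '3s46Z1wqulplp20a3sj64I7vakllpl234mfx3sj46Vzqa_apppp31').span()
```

(36, 53)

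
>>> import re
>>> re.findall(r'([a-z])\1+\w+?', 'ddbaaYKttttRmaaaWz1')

The backreference `\1` re-matches whatever the first group consumed, character for character.
With a single group, `findall` returns only what that group captured — 4 items.

['d', 'a', 't', 'a']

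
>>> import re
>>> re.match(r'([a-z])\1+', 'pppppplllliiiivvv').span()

With `match`, the pattern is implicitly anchored at the beginning.
The match spans [0:6] → 'pppppp'.

(0, 6)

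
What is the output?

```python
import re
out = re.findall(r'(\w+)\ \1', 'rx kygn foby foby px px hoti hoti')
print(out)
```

['foby', 'px', 'hoti']

`\1` is not a pattern — it's the concrete string captured by group 1, re-applied verbatim.
Matches: at [8:17] match 'foby foby', group 1 = 'foby'; at [18:23] match 'px px', group 1 = 'px'; at [24:33] match 'hoti hoti', group 1 = 'hoti'.
`findall` collects group 1 from each match (3 total).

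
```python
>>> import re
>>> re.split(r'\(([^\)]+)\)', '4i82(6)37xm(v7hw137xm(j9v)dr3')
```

['4i82', '6', '37xm', 'v7hw137xm(j9v', 'dr3']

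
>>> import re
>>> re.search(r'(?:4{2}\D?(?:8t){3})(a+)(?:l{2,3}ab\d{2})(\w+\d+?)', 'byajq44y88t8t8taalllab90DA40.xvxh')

None

The pattern matches exactly 2 of a literal '4', then optionally a non-digit, then the literal '8t' repeated 3 times (non-capturing group); then one or more of a literal 'a' (captured); then 2 to 3 of the literal 'l', then the literal 'ab', then exactly 2 of a digit (non-capturing group); then one or more of a word character, then one or more of a digit (lazy) (captured).
`re.search` scans for the first position where the pattern succeeds.
Here no position works, so the call returns None.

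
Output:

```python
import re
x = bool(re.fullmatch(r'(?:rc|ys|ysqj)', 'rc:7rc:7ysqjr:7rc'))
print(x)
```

False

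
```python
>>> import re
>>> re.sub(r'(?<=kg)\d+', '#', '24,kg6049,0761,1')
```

'24,kg#,0761,1'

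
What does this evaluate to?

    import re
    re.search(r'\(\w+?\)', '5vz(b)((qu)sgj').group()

The match spans [3:6] → '(b)'.

'(b)'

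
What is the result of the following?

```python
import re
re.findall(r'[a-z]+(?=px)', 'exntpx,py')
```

Lookahead/lookbehind check context without consuming it, so the matched span excludes the asserted characters.
Matches: at [0:4] → 'exnt'.
With no groups in the pattern, `findall` gives back each whole match — 1 here.

['exnt']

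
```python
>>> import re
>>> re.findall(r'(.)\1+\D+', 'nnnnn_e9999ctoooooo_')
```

['n', '9']

The backreference `\1` re-matches whatever the first group consumed, character for character.
One capturing group, so `findall` returns just the captured substring from each match — 2 in all.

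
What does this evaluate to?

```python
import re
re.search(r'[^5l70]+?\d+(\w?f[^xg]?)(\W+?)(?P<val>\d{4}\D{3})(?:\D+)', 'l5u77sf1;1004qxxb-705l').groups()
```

('sf1', ';', '1004qxx')

The match spans [2:18] → 'u77sf1;1004qxxb-'.
Captured: group 1 = 'sf1', group 2 = ';', group 3 = '1004qxx'.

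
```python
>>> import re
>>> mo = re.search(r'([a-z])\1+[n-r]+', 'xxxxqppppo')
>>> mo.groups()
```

The match spans [0:10] → 'xxxxqppppo'.
Captured: group 1 = 'x'.

('x',)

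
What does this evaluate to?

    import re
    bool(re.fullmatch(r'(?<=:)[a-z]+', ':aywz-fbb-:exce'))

False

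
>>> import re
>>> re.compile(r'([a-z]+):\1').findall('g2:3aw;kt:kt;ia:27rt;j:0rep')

['kt']

After group 1 captures some text, `\1` only succeeds where that same text appears again.
Matches: at [7:12] match 'kt:kt', group 1 = 'kt'.
With a single group, `findall` returns only what that group captured — 1 item.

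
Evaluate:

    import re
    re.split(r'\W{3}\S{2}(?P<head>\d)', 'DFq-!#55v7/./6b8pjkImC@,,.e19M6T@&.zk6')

['DFq-!#55v7', '8', 'pjkImC', '1', '9M6T', '6', '']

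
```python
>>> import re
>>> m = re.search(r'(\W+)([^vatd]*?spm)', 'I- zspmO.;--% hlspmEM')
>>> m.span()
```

(1, 7)

The pattern matches one or more of a non-word character (captured); then zero or more of any character except [vatd] (lazy), then the literal 'spm' (captured).
Because the quantifier is non-greedy, it stops expanding at the earliest point where the rest of the pattern can succeed.
`search` walks the string left to right and returns the first match it finds.
The match spans [1:7] → '- zspm'.
Captured: group 1 = '- ', group 2 = 'zspm'.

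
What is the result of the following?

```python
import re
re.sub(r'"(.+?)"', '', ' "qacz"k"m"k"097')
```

' kk"097'

Lazy quantifiers expand one character at a time until the remainder of the pattern can match.
Matches: at [1:7] → '"qacz"'; at [8:11] → '"m"'.
Each match is replaced by ''.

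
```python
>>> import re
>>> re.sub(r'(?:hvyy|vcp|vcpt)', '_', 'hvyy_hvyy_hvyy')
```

'_____'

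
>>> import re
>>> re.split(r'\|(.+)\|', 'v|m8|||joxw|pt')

Matches to split on: at [1:12] → '|m8|||joxw|'.
`re.split` interleaves the captured-group text with the surrounding fragments.

['v', 'm8|||joxw', 'pt']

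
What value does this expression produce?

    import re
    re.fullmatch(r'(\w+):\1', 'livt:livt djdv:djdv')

None

`re.fullmatch` requires the pattern to consume the entire string.
Here there's no way to consume every character, so the call returns None.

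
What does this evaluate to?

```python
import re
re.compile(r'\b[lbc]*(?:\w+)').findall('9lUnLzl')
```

['9lUnLzl']

Pattern: a word boundary (`\b`, zero-width); then zero or more of one of [lbc]; then one or more of a word character (non-capturing group).
No capturing groups, so `findall` returns the 1 full match string.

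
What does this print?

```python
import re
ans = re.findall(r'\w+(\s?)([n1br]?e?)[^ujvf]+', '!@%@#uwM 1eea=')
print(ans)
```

[(' ', '1e')]

Pattern: one or more of a word character; then optionally whitespace (captured); then optionally one of [n1br], then optionally a literal 'e' (captured); then one or more of any character except [ujvf].
`findall` packs the 2 group values into a tuple for every match.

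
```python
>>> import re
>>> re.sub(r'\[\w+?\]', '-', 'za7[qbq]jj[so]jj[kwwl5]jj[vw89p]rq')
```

'za7-jj-jj-jj-rq'

`sub` substitutes '-' at each match site.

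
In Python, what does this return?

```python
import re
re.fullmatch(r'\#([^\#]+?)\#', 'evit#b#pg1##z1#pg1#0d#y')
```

`re.fullmatch` requires the pattern to consume the entire string.
Here there's no way to consume every character, so the call returns None.

None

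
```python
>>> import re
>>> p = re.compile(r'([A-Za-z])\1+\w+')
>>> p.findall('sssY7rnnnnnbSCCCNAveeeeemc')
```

['s']

The backreference `\1` re-matches whatever the first group consumed, character for character.
Scanning left to right: at [0:26] match 'sssY7rnnnnnbSCCCNAveeeeemc', group 1 = 's'.
`findall` collects group 1 from the one match (1 total).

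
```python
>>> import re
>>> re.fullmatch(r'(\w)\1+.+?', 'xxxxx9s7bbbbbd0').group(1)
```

'x'

A backreference is literal: `\1` must see the identical characters the first group matched.
`fullmatch` succeeds only if the pattern covers the string from start to end.
The match spans [0:15] → 'xxxxx9s7bbbbbd0'.
Captured: group 1 = 'x'.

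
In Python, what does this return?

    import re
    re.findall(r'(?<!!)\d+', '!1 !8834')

['834']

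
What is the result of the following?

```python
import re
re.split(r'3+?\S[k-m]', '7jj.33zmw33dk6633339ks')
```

This matches one or more of a literal '3' (lazy); then a non-whitespace character, then a character in [k-m].
Matches to split on: at [4:8] → '33zm'; at [9:13] → '33dk'; at [15:21] → '33339k'.
Splitting on the pattern gives 4 pieces.

['7jj.', 'w', '66', 's']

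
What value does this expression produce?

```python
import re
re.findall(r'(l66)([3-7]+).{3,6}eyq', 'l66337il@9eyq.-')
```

Pattern: the literal 'l6', then a literal '6' (captured); then one or more of a character in [3-7] (captured); then 3 to 6 of any character, then the literal 'eyq'.
Walking the string: at [0:13] match 'l66337il@9eyq', groups = ('l66', '337').
2 groups means the one result is a tuple of 2 captured strings — 1 here.

[('l66', '337')]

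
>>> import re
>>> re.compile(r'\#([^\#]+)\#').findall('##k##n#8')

['k', 'n']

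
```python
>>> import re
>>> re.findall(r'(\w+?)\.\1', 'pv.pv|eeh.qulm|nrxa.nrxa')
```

['pv', 'nrxa']

`\1` has to match the exact text group 1 already captured.
Scanning left to right: at [0:5] match 'pv.pv', group 1 = 'pv'; at [15:24] match 'nrxa.nrxa', group 1 = 'nrxa'.
One capturing group, so `findall` returns just the captured substring from each match — 2 in all.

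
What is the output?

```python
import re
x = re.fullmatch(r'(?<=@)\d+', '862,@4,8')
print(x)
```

None

The lookaround is zero-width — it requires the adjacent text to match without consuming it, so the asserted text isn't part of the match.
`re.fullmatch` requires the pattern to consume the entire string.
Here the string isn't matched end-to-end, so the call returns None.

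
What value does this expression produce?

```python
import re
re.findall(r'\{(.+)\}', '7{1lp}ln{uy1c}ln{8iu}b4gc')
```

One capturing group, so `findall` returns just the captured substring from the one match — 1 in all.

['1lp}ln{uy1c}ln{8iu']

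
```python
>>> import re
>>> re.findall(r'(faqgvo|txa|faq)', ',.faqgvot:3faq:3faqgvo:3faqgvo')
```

['faqgvo', 'faq', 'faqgvo', 'faqgvo']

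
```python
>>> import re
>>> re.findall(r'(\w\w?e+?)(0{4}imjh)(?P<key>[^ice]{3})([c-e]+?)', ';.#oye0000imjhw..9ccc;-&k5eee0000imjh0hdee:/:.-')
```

A `+?`/`*?`/`{m,n}?` starts at its minimum and grows only as far as needed for what follows to match.
4 groups means the one result is a tuple of 4 captured strings — 1 here.

[('k5eee', '0000imjh', '0hd', 'e')]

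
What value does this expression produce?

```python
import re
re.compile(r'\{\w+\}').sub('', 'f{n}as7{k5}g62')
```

Matches: at [1:4] → '{n}'; at [7:11] → '{k5}'.
Each match is replaced by ''.

'fas7g62'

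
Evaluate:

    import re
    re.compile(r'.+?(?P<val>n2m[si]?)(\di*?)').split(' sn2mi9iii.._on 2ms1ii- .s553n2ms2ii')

This matches one or more of any character (lazy); then the literal 'n2m', then optionally one of [si] (captured as 'val'); then a digit, then zero or more of the literal 'i' (lazy) (captured).
The `?` after the quantifier makes it lazy — it takes as little as possible before letting the rest of the pattern try.
Matches to split on: at [0:7] → ' sn2mi9'; at [7:34] → 'iii.._on 2ms1ii- .s553n2ms2'.
Because the pattern has a capturing group, `split` also inserts each captured text between the pieces.

['', 'n2mi', '9', '', 'n2ms', '2', 'ii']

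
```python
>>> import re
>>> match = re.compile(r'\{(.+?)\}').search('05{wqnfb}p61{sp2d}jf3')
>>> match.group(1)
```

'wqnfb'

The match spans [2:9] → '{wqnfb}'.
Captured: group 1 = 'wqnfb'.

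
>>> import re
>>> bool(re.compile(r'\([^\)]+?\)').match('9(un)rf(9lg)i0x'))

False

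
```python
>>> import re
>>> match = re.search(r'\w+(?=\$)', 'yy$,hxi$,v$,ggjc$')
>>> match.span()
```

(0, 2)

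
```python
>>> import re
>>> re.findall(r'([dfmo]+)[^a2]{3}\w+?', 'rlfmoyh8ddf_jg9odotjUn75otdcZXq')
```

['fmo', 'df', 'odo', 'o']

The pattern matches one or more of one of [dfmo] (captured); then exactly 3 of any character except [a2], then one or more of a word character (lazy).
Matches: at [2:9] match 'fmoyh8d', group 1 = 'fmo'; at [9:15] match 'df_jg9', group 1 = 'df'; at [15:22] match 'odotjUn', group 1 = 'odo'; at [24:29] match 'otdcZ', group 1 = 'o'.
Because there's exactly one group, `findall` drops the full match and keeps group 1 from each hit.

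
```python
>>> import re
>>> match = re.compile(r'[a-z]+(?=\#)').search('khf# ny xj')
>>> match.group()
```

The `(?=…)`/`(?<=…)` assertion just peeks at neighbouring text; it doesn't advance the match position.
The match spans [0:3] → 'khf'.

'khf'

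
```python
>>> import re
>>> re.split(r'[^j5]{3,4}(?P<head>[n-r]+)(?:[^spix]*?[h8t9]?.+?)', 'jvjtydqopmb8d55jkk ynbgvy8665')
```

Lazy quantifiers expand one character at a time until the remainder of the pattern can match.
With a capturing group present, the delimiter's captured portion is kept in the result list.

['jvj', 'op', 'b8d55j', 'n', 'gvy8665']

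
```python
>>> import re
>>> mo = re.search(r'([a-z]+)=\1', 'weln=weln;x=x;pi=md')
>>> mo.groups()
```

('weln',)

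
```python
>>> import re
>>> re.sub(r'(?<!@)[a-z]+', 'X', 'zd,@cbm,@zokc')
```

'X,@cX,@zX'

Because the assertion is negative and zero-width, positions next to the forbidden text are skipped.
`sub` substitutes 'X' at each match site.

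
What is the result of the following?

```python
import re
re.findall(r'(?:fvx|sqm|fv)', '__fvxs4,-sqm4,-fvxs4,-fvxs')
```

The regex engine tests alternatives in the order written; an earlier branch that matches wins even if a later one would match more.
Scanning left to right: at [2:5] → 'fvx'; at [9:12] → 'sqm'; at [15:18] → 'fvx'; at [22:25] → 'fvx'.
With no groups in the pattern, `findall` gives back each whole match — 4 here.

['fvx', 'sqm', 'fvx', 'fvx']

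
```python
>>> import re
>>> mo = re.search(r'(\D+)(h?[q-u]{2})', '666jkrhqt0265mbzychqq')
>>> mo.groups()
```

('jkrh', 'qt')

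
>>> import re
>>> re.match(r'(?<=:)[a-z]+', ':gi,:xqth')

Because the assertion is zero-width, the text it checks is not consumed and won't appear in the result.
`match` is anchored at position 0; if the pattern doesn't fit there, it returns None.
Here the pattern fails at index 0, so the call returns None.

None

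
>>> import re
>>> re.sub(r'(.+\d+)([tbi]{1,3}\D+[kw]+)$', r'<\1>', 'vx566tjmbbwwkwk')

'<vx566>'

Each match is replaced using the text its own group 1 captured.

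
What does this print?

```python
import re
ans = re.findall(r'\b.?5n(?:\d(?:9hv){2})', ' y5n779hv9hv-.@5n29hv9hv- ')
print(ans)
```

['5n29hv9hv']

Since nothing is captured, `findall` lists the 1 matched substring directly.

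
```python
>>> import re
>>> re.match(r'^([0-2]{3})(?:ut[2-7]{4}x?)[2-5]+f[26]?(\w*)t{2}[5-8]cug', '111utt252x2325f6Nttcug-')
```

None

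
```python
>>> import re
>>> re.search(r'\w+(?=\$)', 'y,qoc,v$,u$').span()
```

Because the assertion is zero-width, the text it checks is not consumed and won't appear in the result.
`search` walks the string left to right and returns the first match it finds.
The match spans [6:7] → 'v'.

(6, 7)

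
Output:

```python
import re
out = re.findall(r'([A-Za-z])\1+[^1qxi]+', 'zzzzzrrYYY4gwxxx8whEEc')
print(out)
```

A backreference is literal: `\1` must see the identical characters the first group matched.
Matches: at [0:13] match 'zzzzzrrYYY4gw', group 1 = 'z'; at [13:22] match 'xxx8whEEc', group 1 = 'x'.
Because there's exactly one group, `findall` drops the full match and keeps group 1 from each hit.

['z', 'x']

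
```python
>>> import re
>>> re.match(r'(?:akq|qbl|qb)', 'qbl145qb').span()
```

(0, 3)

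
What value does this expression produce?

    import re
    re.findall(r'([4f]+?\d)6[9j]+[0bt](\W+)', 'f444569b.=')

`findall` packs the 2 group values into a tuple for every match.

[('f4445', '.=')]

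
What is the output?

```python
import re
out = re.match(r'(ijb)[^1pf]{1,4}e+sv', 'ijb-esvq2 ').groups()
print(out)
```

The match spans [0:7] → 'ijb-esv'.
Captured: group 1 = 'ijb'.

('ijb',)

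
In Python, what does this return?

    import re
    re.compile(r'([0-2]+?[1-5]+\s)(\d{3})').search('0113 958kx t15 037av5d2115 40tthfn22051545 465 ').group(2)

Pattern: one or more of a character in [0-2] (lazy), then one or more of a character in [1-5], then whitespace (captured); then exactly 3 of a digit (captured).
`re.search` tries every starting position until one works.
The match spans [0:8] → '0113 958'.
Captured: group 1 = '0113 ', group 2 = '958'.

'958'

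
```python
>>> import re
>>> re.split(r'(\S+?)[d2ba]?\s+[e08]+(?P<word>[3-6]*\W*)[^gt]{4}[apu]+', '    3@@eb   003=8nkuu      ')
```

['    ', '3@@e', '3=', '      ']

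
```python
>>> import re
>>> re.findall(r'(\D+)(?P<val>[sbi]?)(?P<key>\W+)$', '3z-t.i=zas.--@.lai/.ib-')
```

Pattern: one or more of a non-digit (captured); then optionally one of [sbi] (captured as 'val'); then one or more of a non-word character (captured as 'key'); then anchored at the end.
Matches: at [1:23] match 'z-t.i=zas.--@.lai/.ib-', groups = ('z-t.i=zas.--@.lai/.ib', '', '-').
3 groups means the one result is a tuple of 3 captured strings — 1 here.

[('z-t.i=zas.--@.lai/.ib', '', '-')]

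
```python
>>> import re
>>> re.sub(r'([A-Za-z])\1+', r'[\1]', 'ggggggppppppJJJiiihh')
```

`\1` has to match the exact text group 1 already captured.
Each match is replaced using the text its own group 1 captured.

'[g][p][J][i][h]'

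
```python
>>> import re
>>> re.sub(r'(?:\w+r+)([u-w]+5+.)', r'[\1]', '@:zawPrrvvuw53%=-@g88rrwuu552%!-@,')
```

'@:[vvuw53]%=-@[wuu552]%!-@,'

Each match is replaced using the text its own group 1 captured.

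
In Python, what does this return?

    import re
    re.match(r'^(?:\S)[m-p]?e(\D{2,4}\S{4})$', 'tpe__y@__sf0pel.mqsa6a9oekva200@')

None

Pattern: anchored at the start of the string; then a non-whitespace character (non-capturing group); then optionally a character in [m-p], then a literal 'e'; then 2 to 4 of a non-digit, then exactly 4 of a non-whitespace character (captured); then anchored at the end.
`re.match` only tries the pattern at the start of the string.
Here the string doesn't start with a match, so the call returns None.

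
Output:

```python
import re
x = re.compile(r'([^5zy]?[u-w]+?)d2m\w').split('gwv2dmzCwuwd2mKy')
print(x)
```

Pattern: optionally any character except [5zy], then one or more of a character in [u-w] (lazy) (captured); then the literal 'd2m', then a word character.
Matches to split on: at [7:15] → 'Cwuwd2mK'.
The group in the pattern means `split` returns the separators' captures alongside the pieces.

['gwv2dmz', 'Cwuw', 'y']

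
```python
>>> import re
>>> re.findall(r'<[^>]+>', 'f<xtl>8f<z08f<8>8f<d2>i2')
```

Since nothing is captured, `findall` lists the 3 matched substrings directly.

['<xtl>', '<z08f<8>', '<d2>']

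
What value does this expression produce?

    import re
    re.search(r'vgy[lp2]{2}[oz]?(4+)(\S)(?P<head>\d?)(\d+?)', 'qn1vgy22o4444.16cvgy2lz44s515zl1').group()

The match spans [3:16] → 'vgy22o4444.16'.

'vgy22o4444.16'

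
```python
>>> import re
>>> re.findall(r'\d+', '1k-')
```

['1']

This matches one or more of a digit.
Scanning left to right: at [0:1] → '1'.
No capturing groups, so `findall` returns the 1 full match string.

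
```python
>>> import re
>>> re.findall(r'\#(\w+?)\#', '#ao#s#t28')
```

['ao']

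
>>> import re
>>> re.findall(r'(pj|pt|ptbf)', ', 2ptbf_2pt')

Alternation tries branches left to right and keeps the first one that lets the overall match succeed at that position.
Matches: at [3:5] match 'pt', group 1 = 'pt'; at [9:11] match 'pt', group 1 = 'pt'.
With a single group, `findall` returns only what that group captured — 2 items.

['pt', 'pt']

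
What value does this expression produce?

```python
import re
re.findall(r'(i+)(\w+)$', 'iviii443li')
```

[('i', 'viii443li')]

This matches one or more of a literal 'i' (captured); then one or more of a word character (captured); then anchored at the end.
Scanning left to right: at [0:10] match 'iviii443li', groups = ('i', 'viii443li').
`findall` packs the 2 group values into a tuple for every match.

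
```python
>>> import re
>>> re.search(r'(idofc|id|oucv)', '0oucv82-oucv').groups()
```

('oucv',)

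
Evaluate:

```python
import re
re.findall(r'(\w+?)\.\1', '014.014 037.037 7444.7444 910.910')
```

`\1` has to match the exact text group 1 already captured.
With a single group, `findall` returns only what that group captured — 4 items.

['014', '037', '7444', '910']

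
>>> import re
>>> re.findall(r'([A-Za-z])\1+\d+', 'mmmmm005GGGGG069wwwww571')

`\1` has to match the exact text group 1 already captured.
Matches: at [0:8] match 'mmmmm005', group 1 = 'm'; at [8:16] match 'GGGGG069', group 1 = 'G'; at [16:24] match 'wwwww571', group 1 = 'w'.
One capturing group, so `findall` returns just the captured substring from each match — 3 in all.

['m', 'G', 'w']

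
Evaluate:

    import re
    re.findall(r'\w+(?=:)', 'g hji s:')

['s']

The lookaround is zero-width — it requires the adjacent text to match without consuming it, so the asserted text isn't part of the match.
`findall` yields the raw match text (1 of them) because the pattern has no groups.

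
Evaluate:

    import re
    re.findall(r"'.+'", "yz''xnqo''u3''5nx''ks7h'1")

["''xnqo''u3''5nx''ks7h'"]

Scanning left to right: at [2:24] → "''xnqo''u3''5nx''ks7h'".
With no groups in the pattern, `findall` gives back each whole match — 1 here.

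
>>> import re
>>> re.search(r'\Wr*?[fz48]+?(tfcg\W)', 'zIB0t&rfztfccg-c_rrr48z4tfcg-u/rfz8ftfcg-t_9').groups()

('tfcg-',)

Pattern: a non-word character, then zero or more of the literal 'r' (lazy); then one or more of one of [fz48] (lazy); then the literal 'tf', then the literal 'cg', then a non-word character (captured).
`search` walks the string left to right and returns the first match it finds.
The match spans [30:41] → '/rfz8ftfcg-'.
Captured: group 1 = 'tfcg-'.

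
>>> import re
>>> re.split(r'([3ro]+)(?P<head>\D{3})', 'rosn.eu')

With a capturing group present, the delimiter's captured portion is kept in the result list.

['', 'ro', 'sn.', 'eu']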